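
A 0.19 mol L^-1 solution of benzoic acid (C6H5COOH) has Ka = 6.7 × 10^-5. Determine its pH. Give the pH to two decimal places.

C6H5COOH ⇌ C6H5COO- + H+
From the ICE table, Ka = [H+]²/(0.19 − [H+]) = 6.7 × 10^-5.
Neglecting [H+] in the denominator: [H+] = √(6.7 × 10^-5 × 0.19) = 3.57 × 10^-3 M
([H+]/C₀ = 1.9% < 5%, so the approximation holds.)
pH = −log[H+] = −log(3.57 × 10^-3) = 2.45

pH = 2.45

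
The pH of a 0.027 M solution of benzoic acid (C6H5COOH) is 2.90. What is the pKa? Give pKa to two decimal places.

pKa = 4.21

[H+] = 10^(-2.90) = 1.26 × 10^-3 M
At equilibrium [HA] = 0.027 − 1.26 × 10^-3 = 2.57 × 10^-2 M
Ka = [H+][A-]/[HA] = (1.26 × 10^-3)² / 2.57 × 10^-2 = 6.18 × 10^-5
pKa = -log(6.18 × 10^-5) = 4.21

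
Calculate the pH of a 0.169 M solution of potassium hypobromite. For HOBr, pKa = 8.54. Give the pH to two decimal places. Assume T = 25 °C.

OBr- is the conjugate base of the weak acid HOBr.
Ka = 10^(−8.54) = 2.88 × 10^-9
Kb = Kw/Ka = 1.0×10^-14 / 2.88 × 10^-9 = 3.47 × 10^-6
From the ICE table, Kb = [OH-]²/(0.169 − [OH-]) = 3.47 × 10^-6.
Assume [OH-] ≪ 0.169: [OH-] ≈ √(3.47 × 10^-6 × 0.169) = 7.66 × 10^-4 M
Check: 0.45% ionized — well under 5%, approximation valid.
pOH = −log(7.66 × 10^-4) = 3.12; pH = 14.00 − 3.12 = 10.88

pH = 10.88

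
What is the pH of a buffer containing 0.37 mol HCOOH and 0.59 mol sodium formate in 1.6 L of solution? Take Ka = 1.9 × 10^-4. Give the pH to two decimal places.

pH = 3.92

pKa = −log(1.9 × 10^-4) = 3.721
pH = pKa + log([A⁻]/[HA]) = 3.721 + log(0.59/0.37)
pH = 3.721 + (+0.203) = 3.92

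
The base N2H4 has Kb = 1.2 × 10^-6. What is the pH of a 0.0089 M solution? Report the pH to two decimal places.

pH = 10.01

N2H4 + H2O ⇌ N2H5+ + OH-
From the ICE table, Kb = x²/(0.0089 − x) = 1.2 × 10^-6.
Since Kb ≪ C₀, x ≈ √(Kb·C₀) = 1.03 × 10^-4 M.
Check: 1.2% ionized — well under 5%, approximation valid.
pOH = −log(1.03 × 10^-4) = 3.99; pH = 14.00 − 3.99 = 10.01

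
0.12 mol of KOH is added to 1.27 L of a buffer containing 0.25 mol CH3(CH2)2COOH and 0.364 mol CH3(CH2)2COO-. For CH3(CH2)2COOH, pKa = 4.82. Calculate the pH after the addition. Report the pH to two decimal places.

pH = 5.39

After neutralization: n(CH3(CH2)2COOH) = 0.13 mol, n(CH3(CH2)2COO-) = 0.484 mol.
pH = pKa + log(n_CH3(CH2)2COO-/n_CH3(CH2)2COOH) = 4.82 + log(0.484/0.13) = 4.82 + (+0.571)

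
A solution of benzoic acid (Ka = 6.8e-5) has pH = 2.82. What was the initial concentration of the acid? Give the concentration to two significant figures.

C₀ = 3.5 × 10^-2 M

[H+] = 10^(-2.82) = 1.51 × 10^-3 M = x
Ka = x²/(C₀ − x) ⇒ C₀ = x + x²/Ka
C₀ = 1.51 × 10^-3 + (1.51 × 10^-3)²/(6.8 × 10^-5) = 3.50 × 10^-2 M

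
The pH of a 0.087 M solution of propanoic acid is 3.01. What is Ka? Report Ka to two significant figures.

[H+] = 10^(-3.01) = 9.77 × 10^-4 M
At equilibrium [HA] = 0.087 − 9.77 × 10^-4 = 8.60 × 10^-2 M
Ka = [H+][A-]/[HA] = (9.77 × 10^-4)² / 8.60 × 10^-2 = 1.1 × 10^-5

Ka = 1.1 × 10^-5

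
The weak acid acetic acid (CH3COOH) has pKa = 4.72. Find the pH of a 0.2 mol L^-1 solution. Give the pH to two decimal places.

CH3COOH ⇌ CH3COO- + H+
Ka = 10^(−4.72) = 1.91 × 10^-5
From the ICE table, Ka = [H+]²/(0.2 − [H+]) = 1.91 × 10^-5.
Neglecting [H+] in the denominator: [H+] = √(1.91 × 10^-5 × 0.2) = 1.95 × 10^-3 M
Check: 0.98% ionized — well under 5%, approximation valid.
pH = −log[H+] = −log(1.95 × 10^-3) = 2.71

pH = 2.71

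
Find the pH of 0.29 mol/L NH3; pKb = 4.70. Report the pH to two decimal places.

NH3 + H2O ⇌ NH4+ + OH-
Kb = 10^(−4.70) = 2.00 × 10^-5
Kb = x²/(0.29 − x) = 2.00 × 10^-5
Assume x ≪ 0.29: x ≈ √(2.00 × 10^-5 × 0.29) = 2.41 × 10^-3 M
pOH = −log(2.41 × 10^-3) = 2.62; pH = 14.00 − 2.62 = 11.38

pH = 11.38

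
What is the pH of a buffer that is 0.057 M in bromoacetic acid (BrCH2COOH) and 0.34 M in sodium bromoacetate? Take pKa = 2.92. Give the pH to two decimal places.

pH = 3.70

Henderson–Hasselbalch: pH = pKa + log([BrCH2COO-]/[BrCH2COOH]) = 2.92 + log(0.34/0.057)
pH = 2.92 + (+0.776) = 3.70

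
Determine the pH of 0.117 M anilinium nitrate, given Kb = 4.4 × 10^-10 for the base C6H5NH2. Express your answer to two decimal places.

pH = 2.79

C6H5NH3+ is the conjugate acid of the weak base C6H5NH2.
Ka = Kw/Kb = 1.0×10^-14 / 4.4 × 10^-10 = 2.27 × 10^-5
Let x = [H+] at equilibrium. Ka = x²/(0.117 − x).
Neglecting x in the denominator: x = √(2.27 × 10^-5 × 0.117) = 1.63 × 10^-3 M
Check: 1.4% ionized — well under 5%, approximation valid.
pH = −log[H+] = −log(1.63 × 10^-3) = 2.79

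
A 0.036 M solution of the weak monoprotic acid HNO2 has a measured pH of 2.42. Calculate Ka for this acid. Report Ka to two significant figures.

[H+] = 10^(-2.42) = 3.80 × 10^-3 M
At equilibrium [HA] = 0.036 − 3.80 × 10^-3 = 3.22 × 10^-2 M
Ka = [H+][A-]/[HA] = (3.80 × 10^-3)² / 3.22 × 10^-2 = 4.5 × 10^-4

Ka = 4.5 × 10^-4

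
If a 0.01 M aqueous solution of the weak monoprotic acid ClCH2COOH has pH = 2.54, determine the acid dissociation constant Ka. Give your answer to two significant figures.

Ka = 1.2 × 10^-3

[H+] = 10^(-2.54) = 2.88 × 10^-3 M
At equilibrium [HA] = 0.01 − 2.88 × 10^-3 = 7.12 × 10^-3 M
Ka = [H+][A-]/[HA] = (2.88 × 10^-3)² / 7.12 × 10^-3 = 1.2 × 10^-3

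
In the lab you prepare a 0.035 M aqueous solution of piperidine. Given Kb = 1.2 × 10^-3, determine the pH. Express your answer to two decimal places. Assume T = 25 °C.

pH = 11.77

C5H10NH + H2O ⇌ C5H10NH2+ + OH-
Kb = x²/(0.035 − x) = 1.2 × 10^-3
The 5% rule fails; solving x² + Kb·x − Kb·C₀ = 0 exactly:
x = [−0.0012 + √(0.0012² + 0.000168)]/2 = 5.91 × 10^-3 M
pOH = −log(5.91 × 10^-3) = 2.23; pH = 14.00 − 2.23 = 11.77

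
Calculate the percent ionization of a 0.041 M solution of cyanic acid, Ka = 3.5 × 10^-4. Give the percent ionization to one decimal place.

8.8%

HOCN ⇌ OCN- + H+; let x = [H+] at equilibrium.
Ka = x²/(C₀ − x); solving the quadratic gives x = 3.62 × 10^-3 M.
Fraction ionized = 3.62 × 10^-3 / 0.041 = 0.0883 → 8.8%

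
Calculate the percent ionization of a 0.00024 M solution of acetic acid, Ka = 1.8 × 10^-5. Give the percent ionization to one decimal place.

23.9%

CH3COOH ⇌ CH3COO- + H+; let x = [H+] at equilibrium.
Solve x² + 1.8e-05x − 4.32e-09 = 0 → x = 5.73 × 10^-5 M
% ionization = x/C₀ × 100% = 5.73 × 10^-5/0.00024 × 100% = 23.9%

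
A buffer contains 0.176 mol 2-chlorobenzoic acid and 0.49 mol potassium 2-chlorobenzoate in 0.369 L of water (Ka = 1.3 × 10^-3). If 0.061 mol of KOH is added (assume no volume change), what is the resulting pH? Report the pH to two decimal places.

pH = 3.57

OH- converts ClC6H4COOH to ClC6H4COO-: ClC6H4COOH → 0.115 mol, ClC6H4COO- → 0.551 mol.
pKa = −log(1.3 × 10^-3) = 2.886
Henderson–Hasselbalch with mole ratio 0.551/0.115: pH = 2.886 + (+0.680)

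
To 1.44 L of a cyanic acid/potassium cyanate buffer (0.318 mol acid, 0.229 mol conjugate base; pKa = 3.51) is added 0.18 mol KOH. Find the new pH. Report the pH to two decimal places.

pH = 3.98

OH- converts HOCN to OCN-: HOCN → 0.138 mol, OCN- → 0.409 mol.
Henderson–Hasselbalch with mole ratio 0.409/0.138: pH = 3.51 + (+0.472)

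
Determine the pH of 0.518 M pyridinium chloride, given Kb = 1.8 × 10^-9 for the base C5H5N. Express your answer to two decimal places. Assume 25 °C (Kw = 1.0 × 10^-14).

pH = 2.77

C5H5NH+ is the conjugate acid of the weak base C5H5N.
Ka = Kw/Kb = 1.0×10^-14 / 1.8 × 10^-9 = 5.56 × 10^-6
From the ICE table, Ka = [H+]²/(0.518 − [H+]) = 5.56 × 10^-6.
Since Ka ≪ C₀, [H+] ≈ √(Ka·C₀) = 1.70 × 10^-3 M.
([H+]/C₀ = 0.33% < 5%, so the approximation holds.)
pH = −log[H+] = −log(1.70 × 10^-3) = 2.77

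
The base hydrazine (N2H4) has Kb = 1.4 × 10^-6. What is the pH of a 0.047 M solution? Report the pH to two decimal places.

pH = 10.41

N2H4 + H2O ⇌ N2H5+ + OH-
From the ICE table, Kb = [OH-]²/(0.047 − [OH-]) = 1.4 × 10^-6.
Assume [OH-] ≪ 0.047: [OH-] ≈ √(1.4 × 10^-6 × 0.047) = 2.57 × 10^-4 M
Check: 0.55% ionized — well under 5%, approximation valid.
pOH = −log(2.57 × 10^-4) = 3.59; pH = 14.00 − 3.59 = 10.41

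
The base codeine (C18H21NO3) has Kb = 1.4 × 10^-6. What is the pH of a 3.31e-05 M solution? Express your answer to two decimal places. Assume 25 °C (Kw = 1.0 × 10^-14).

pH = 8.79

C18H21NO3 + H2O ⇌ C18H22NO3+ + OH-
Kb = x²/(3.31e-05 − x) = 1.4 × 10^-6
Here C₀/Kb ≈ 23.6, so the small-x approximation fails. Use the quadratic:
x = (−Kb + √(Kb² + 4·Kb·C₀))/2 = 6.14 × 10^-6 M
pOH = 5.21, so pH = 14.00 − pOH = 8.79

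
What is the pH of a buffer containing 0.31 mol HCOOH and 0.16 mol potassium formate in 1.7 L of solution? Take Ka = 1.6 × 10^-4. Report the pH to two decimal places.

pKa = −log(1.6 × 10^-4) = 3.796
Using pH = pKa + log([base]/[acid]) with [base]/[acid] = 0.16/0.31:
pH = 3.796 + (-0.287) = 3.51

pH = 3.51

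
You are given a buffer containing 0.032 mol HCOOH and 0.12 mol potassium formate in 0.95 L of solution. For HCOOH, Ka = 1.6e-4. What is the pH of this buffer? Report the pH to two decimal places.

pKa = −log(1.6 × 10^-4) = 3.796
Henderson–Hasselbalch: pH = pKa + log([HCOO-]/[HCOOH]) = 3.796 + log(0.12/0.032)
pH = 3.796 + (+0.574) = 4.37

pH = 4.37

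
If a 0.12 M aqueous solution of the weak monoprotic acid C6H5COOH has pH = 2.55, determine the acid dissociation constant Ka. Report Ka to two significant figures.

Ka = 6.8 × 10^-5

[H+] = 10^(-2.55) = 2.82 × 10^-3 M
At equilibrium [HA] = 0.12 − 2.82 × 10^-3 = 1.17 × 10^-1 M
Ka = [H+][A-]/[HA] = (2.82 × 10^-3)² / 1.17 × 10^-1 = 6.8 × 10^-5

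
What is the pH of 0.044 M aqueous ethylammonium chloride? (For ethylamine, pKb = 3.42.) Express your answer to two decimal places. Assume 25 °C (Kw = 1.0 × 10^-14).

C2H5NH3+ is the conjugate acid of the weak base C2H5NH2.
Kb = 10^(−3.42) = 3.80 × 10^-4
Ka = Kw/Kb = 1.0×10^-14 / 3.80 × 10^-4 = 2.63 × 10^-11
From the ICE table, Ka = [H+]²/(0.044 − [H+]) = 2.63 × 10^-11.
Since Ka ≪ C₀, [H+] ≈ √(Ka·C₀) = 1.08 × 10^-6 M.
([H+]/C₀ = 0.0024% < 5%, so the approximation holds.)
pH = −log(1.08 × 10^-6) = 5.97

pH = 5.97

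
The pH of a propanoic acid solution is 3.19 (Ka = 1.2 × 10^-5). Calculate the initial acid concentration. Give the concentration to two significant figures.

C₀ = 3.5 × 10^-2 M

[H+] = 10^(-3.19) = 6.46 × 10^-4 M = x
Ka = x²/(C₀ − x) ⇒ C₀ = x + x²/Ka
C₀ = 6.46 × 10^-4 + (6.46 × 10^-4)²/(1.2 × 10^-5) = 3.54 × 10^-2 M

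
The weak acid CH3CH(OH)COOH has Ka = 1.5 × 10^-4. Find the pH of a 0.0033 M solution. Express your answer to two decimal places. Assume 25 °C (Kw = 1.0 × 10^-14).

pH = 3.20

CH3CH(OH)COOH ⇌ CH3CH(OH)COO- + H+
From the ICE table, Ka = x²/(0.0033 − x) = 1.5 × 10^-4.
The 5% rule fails; solving x² + Ka·x − Ka·C₀ = 0 exactly:
x = [−0.00015 + √(0.00015² + 1.98e-06)]/2 = 6.33 × 10^-4 M
pH = −log(6.33 × 10^-4) = 3.20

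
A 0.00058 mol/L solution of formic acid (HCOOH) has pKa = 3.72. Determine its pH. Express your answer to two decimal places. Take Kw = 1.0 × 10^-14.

HCOOH ⇌ HCOO- + H+
Ka = 10^(−3.72) = 1.91 × 10^-4
From the ICE table, Ka = [H+]²/(0.00058 − [H+]) = 1.91 × 10^-4.
[H+] is not negligible relative to C₀; solve [H+]² + 0.000191·[H+] − 1.11e-07 = 0.
[H+] = (−Ka + √(Ka² + 4·Ka·C₀))/2 = 2.51 × 10^-4 M
pH = −log(2.51 × 10^-4) = 3.60

pH = 3.60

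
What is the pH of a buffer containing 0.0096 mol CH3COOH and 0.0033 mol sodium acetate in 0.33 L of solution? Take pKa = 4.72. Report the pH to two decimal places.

pH = pKa + log([A⁻]/[HA]) = 4.72 + log(0.0033/0.0096)
pH = 4.72 + (-0.464) = 4.26

pH = 4.26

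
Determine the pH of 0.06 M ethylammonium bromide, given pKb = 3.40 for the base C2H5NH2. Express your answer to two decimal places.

C2H5NH3+ is the conjugate acid of the weak base C2H5NH2.
Kb = 10^(−3.40) = 3.98 × 10^-4
Ka = Kw/Kb = 1.0×10^-14 / 3.98 × 10^-4 = 2.51 × 10^-11
Ka = x²/(0.06 − x) = 2.51 × 10^-11
Assume x ≪ 0.06: x ≈ √(2.51 × 10^-11 × 0.06) = 1.23 × 10^-6 M
(x/C₀ = 0.002% < 5%, so the approximation holds.)
pH = −log(1.23 × 10^-6) = 5.91

pH = 5.91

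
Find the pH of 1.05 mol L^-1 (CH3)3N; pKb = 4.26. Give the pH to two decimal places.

(CH3)3N + H2O ⇌ (CH3)3NH+ + OH-
Kb = 10^(−4.26) = 5.50 × 10^-5
Kb = x²/(1.05 − x) = 5.50 × 10^-5
Assume x ≪ 1.05: x ≈ √(5.50 × 10^-5 × 1.05) = 7.60 × 10^-3 M
Check: 0.72% ionized — well under 5%, approximation valid.
pOH = −log(7.60 × 10^-3) = 2.12; pH = 14.00 − 2.12 = 11.88

pH = 11.88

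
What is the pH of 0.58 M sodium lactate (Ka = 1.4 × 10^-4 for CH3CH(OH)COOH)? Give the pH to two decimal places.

pH = 8.81

CH3CH(OH)COO- is the conjugate base of the weak acid CH3CH(OH)COOH.
Kb = Kw/Ka = 1.0×10^-14 / 1.4 × 10^-4 = 7.14 × 10^-11
From the ICE table, Kb = [OH-]²/(0.58 − [OH-]) = 7.14 × 10^-11.
Since Kb ≪ C₀, [OH-] ≈ √(Kb·C₀) = 6.44 × 10^-6 M.
Check: 0.0011% ionized — well under 5%, approximation valid.
pOH = −log(6.44 × 10^-6) = 5.19; pH = 14.00 − 5.19 = 8.81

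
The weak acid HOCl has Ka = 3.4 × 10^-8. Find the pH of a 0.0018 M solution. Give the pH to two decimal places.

HOCl ⇌ OCl- + H+
From the ICE table, Ka = [H+]²/(0.0018 − [H+]) = 3.4 × 10^-8.
Assume [H+] ≪ 0.0018: [H+] ≈ √(3.4 × 10^-8 × 0.0018) = 7.82 × 10^-6 M
([H+]/C₀ = 0.43% < 5%, so the approximation holds.)
pH = −log(7.82 × 10^-6) = 5.11

pH = 5.11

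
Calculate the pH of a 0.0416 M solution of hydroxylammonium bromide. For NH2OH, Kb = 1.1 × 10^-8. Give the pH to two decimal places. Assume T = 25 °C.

pH = 3.71

NH3OH+ is the conjugate acid of the weak base NH2OH.
Ka = Kw/Kb = 1.0×10^-14 / 1.1 × 10^-8 = 9.09 × 10^-7
From the ICE table, Ka = x²/(0.0416 − x) = 9.09 × 10^-7.
Neglecting x in the denominator: x = √(9.09 × 10^-7 × 0.0416) = 1.94 × 10^-4 M
pH = −log(1.94 × 10^-4) = 3.71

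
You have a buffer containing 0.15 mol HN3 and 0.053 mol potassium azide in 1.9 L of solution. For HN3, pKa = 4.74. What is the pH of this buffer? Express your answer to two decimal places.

pH = pKa + log([A⁻]/[HA]) = 4.74 + log(0.053/0.15)
pH = 4.74 + (-0.452) = 4.29

pH = 4.29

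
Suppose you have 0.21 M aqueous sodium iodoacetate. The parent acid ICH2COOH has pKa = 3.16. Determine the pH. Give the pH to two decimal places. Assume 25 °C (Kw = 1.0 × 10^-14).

ICH2COO- is the conjugate base of the weak acid ICH2COOH.
Ka = 10^(−3.16) = 6.92 × 10^-4
Kb = Kw/Ka = 1.0×10^-14 / 6.92 × 10^-4 = 1.45 × 10^-11
From the ICE table, Kb = [OH-]²/(0.21 − [OH-]) = 1.45 × 10^-11.
Assume [OH-] ≪ 0.21: [OH-] ≈ √(1.45 × 10^-11 × 0.21) = 1.74 × 10^-6 M
Check: 0.00083% ionized — well under 5%, approximation valid.
pOH = 5.76, so pH = 14.00 − pOH = 8.24

pH = 8.24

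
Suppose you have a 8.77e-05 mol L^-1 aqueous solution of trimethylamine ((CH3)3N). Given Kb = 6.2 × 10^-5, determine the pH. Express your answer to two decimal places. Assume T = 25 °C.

pH = 9.69

(CH3)3N + H2O ⇌ (CH3)3NH+ + OH-
Kb = [OH-]²/(8.77e-05 − [OH-]) = 6.2 × 10^-5
[OH-] is not negligible relative to C₀; solve [OH-]² + 6.2e-05·[OH-] − 5.44e-09 = 0.
[OH-] = [−6.2e-05 + √(6.2e-05² + 2.17e-08)]/2 = 4.90 × 10^-5 M
pOH = −log(4.90 × 10^-5) = 4.31; pH = 14.00 − 4.31 = 9.69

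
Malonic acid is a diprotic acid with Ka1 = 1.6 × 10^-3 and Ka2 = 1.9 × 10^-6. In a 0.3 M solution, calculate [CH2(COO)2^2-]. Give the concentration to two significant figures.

1.9 × 10^-6 M

First ionization gives [H+] ≈ [CH2(COOH)COO-] = 2.11 × 10^-2 M.
Second step: Ka2 = [H+][CH2(COO)2^2-]/[CH2(COOH)COO-] ≈ [CH2(COO)2^2-] (since [H+] ≈ [CH2(COOH)COO-]).
So [CH2(COO)2^2-] ≈ Ka2.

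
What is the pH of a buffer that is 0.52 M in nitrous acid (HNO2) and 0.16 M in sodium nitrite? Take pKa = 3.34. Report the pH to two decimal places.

pH = pKa + log([A⁻]/[HA]) = 3.34 + log(0.16/0.52)
pH = 3.34 + (-0.512) = 2.83

pH = 2.83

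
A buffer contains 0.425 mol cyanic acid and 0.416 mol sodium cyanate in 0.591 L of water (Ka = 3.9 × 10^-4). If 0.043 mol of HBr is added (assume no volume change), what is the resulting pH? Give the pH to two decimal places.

pH = 3.31

Added H+ converts OCN- to HOCN: HOCN → 0.468 mol, OCN- → 0.373 mol.
pKa = −log(3.9 × 10^-4) = 3.409
Henderson–Hasselbalch with mole ratio 0.373/0.468: pH = 3.409 + (-0.099)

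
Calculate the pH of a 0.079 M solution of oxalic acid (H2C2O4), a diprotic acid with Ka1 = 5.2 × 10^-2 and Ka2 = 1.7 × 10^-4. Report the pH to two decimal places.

pH = 1.36

Ka1 ≫ Ka2, so treat the first dissociation as the only significant source of H+.
Ka1 = x²/(0.079 − x) = 5.2 × 10^-2
Solving the quadratic: x = (−Ka1 + √(Ka1² + 4·Ka1·C₀))/2 = 4.32 × 10^-2 M
pH = −log(4.32 × 10^-2) = 1.36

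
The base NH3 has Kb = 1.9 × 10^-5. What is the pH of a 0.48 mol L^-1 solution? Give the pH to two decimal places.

pH = 11.48

NH3 + H2O ⇌ NH4+ + OH-
From the ICE table, Kb = x²/(0.48 − x) = 1.9 × 10^-5.
Neglecting x in the denominator: x = √(1.9 × 10^-5 × 0.48) = 3.02 × 10^-3 M
Check: 0.63% ionized — well under 5%, approximation valid.
pOH = −log(3.02 × 10^-3) = 2.52; pH = 14.00 − 2.52 = 11.48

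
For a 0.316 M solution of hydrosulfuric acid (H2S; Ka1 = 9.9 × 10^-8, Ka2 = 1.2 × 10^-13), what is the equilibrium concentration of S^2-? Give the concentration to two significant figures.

First ionization gives [H+] ≈ [HS-] = 1.77 × 10^-4 M.
Second step: Ka2 = [H+][S^2-]/[HS-] ≈ [S^2-] (since [H+] ≈ [HS-]).
So [S^2-] ≈ Ka2.

1.2 × 10^-13 M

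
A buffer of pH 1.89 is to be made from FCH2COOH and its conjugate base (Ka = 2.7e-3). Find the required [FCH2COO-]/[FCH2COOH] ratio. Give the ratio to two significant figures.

pKa = -log(2.7 × 10^-3) = 2.569
pH = pKa + log(r) ⇒ log(r) = 1.89 − 2.569 = -0.679
r = [FCH2COO-]/[FCH2COOH] = 10^(-0.679) = 0.209

ratio = 0.21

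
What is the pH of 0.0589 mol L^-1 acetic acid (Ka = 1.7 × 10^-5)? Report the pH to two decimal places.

CH3COOH ⇌ CH3COO- + H+
Ka = x²/(0.0589 − x) = 1.7 × 10^-5
Assume x ≪ 0.0589: x ≈ √(1.7 × 10^-5 × 0.0589) = 1.00 × 10^-3 M
pH = −log(1.00 × 10^-3) = 3.00

pH = 3.00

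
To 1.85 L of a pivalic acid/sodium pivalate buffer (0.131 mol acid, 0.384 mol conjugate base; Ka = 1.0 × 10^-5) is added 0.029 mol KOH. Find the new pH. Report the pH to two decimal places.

OH- converts (CH3)3CCOOH to (CH3)3CCOO-: (CH3)3CCOOH → 0.102 mol, (CH3)3CCOO- → 0.413 mol.
pKa = −log(1.0 × 10^-5) = 5.000
pH = pKa + log(n_(CH3)3CCOO-/n_(CH3)3CCOOH) = 5.000 + log(0.413/0.102) = 5.000 + (+0.607)

pH = 5.61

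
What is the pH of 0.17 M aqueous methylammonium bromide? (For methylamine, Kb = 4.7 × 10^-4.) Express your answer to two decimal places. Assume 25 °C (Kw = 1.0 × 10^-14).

pH = 5.72

CH3NH3+ is the conjugate acid of the weak base CH3NH2.
Ka = Kw/Kb = 1.0×10^-14 / 4.7 × 10^-4 = 2.13 × 10^-11
Let x = [H+] at equilibrium. Ka = x²/(0.17 − x).
Neglecting x in the denominator: x = √(2.13 × 10^-11 × 0.17) = 1.90 × 10^-6 M
pH = −log[H+] = −log(1.90 × 10^-6) = 5.72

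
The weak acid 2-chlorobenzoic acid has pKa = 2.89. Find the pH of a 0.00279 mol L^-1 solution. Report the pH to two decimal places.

pH = 2.87

ClC6H4COOH ⇌ ClC6H4COO- + H+
Ka = 10^(−2.89) = 1.29 × 10^-3
Ka = [H+]²/(0.00279 − [H+]) = 1.29 × 10^-3
[H+] is not negligible relative to C₀; solve [H+]² + 0.00129·[H+] − 3.6e-06 = 0.
[H+] = (−Ka + √(Ka² + 4·Ka·C₀))/2 = 1.36 × 10^-3 M
pH = −log(1.36 × 10^-3) = 2.87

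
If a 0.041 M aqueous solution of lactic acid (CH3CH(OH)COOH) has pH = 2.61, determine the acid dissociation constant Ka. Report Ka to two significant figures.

Ka = 1.6 × 10^-4

[H+] = 10^(-2.61) = 2.45 × 10^-3 M
At equilibrium [HA] = 0.041 − 2.45 × 10^-3 = 3.86 × 10^-2 M
Ka = [H+][A-]/[HA] = (2.45 × 10^-3)² / 3.86 × 10^-2 = 1.6 × 10^-4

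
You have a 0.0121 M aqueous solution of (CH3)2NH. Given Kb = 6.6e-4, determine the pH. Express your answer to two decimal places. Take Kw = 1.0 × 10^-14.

pH = 11.40

(CH3)2NH + H2O ⇌ (CH3)2NH2+ + OH-
Kb = x²/(0.0121 − x) = 6.6 × 10^-4
x is not negligible relative to C₀; solve x² + 0.00066·x − 7.99e-06 = 0.
x = (−Kb + √(Kb² + 4·Kb·C₀))/2 = 2.52 × 10^-3 M
pOH = 2.60, so pH = 14.00 − pOH = 11.40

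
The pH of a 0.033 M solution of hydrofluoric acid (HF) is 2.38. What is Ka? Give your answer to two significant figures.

[H+] = 10^(-2.38) = 4.17 × 10^-3 M
At equilibrium [HA] = 0.033 − 4.17 × 10^-3 = 2.88 × 10^-2 M
Ka = [H+][A-]/[HA] = (4.17 × 10^-3)² / 2.88 × 10^-2 = 6.0 × 10^-4

Ka = 6.0 × 10^-4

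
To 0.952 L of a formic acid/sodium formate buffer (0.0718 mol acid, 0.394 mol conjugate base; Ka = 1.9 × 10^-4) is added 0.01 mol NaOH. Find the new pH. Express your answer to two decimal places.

After neutralization: n(HCOOH) = 0.0618 mol, n(HCOO-) = 0.404 mol.
pKa = −log(1.9 × 10^-4) = 3.721
pH = pKa + log(n_HCOO-/n_HCOOH) = 3.721 + log(0.404/0.0618) = 3.721 + (+0.815)

pH = 4.54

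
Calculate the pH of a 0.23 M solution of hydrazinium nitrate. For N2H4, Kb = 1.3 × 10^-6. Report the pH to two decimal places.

pH = 4.38

N2H5+ is the conjugate acid of the weak base N2H4.
Ka = Kw/Kb = 1.0×10^-14 / 1.3 × 10^-6 = 7.69 × 10^-9
Ka = [H+]²/(0.23 − [H+]) = 7.69 × 10^-9
Neglecting [H+] in the denominator: [H+] = √(7.69 × 10^-9 × 0.23) = 4.21 × 10^-5 M
Check: 0.018% ionized — well under 5%, approximation valid.
pH = −log[H+] = −log(4.21 × 10^-5) = 4.38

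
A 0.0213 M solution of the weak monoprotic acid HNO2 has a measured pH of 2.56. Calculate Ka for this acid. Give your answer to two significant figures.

[H+] = 10^(-2.56) = 2.75 × 10^-3 M
At equilibrium [HA] = 0.0213 − 2.75 × 10^-3 = 1.86 × 10^-2 M
Ka = [H+][A-]/[HA] = (2.75 × 10^-3)² / 1.86 × 10^-2 = 4.1 × 10^-4

Ka = 4.1 × 10^-4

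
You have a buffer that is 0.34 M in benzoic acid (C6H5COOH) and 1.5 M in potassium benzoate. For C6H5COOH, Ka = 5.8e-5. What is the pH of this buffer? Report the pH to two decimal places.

pKa = −log(5.8 × 10^-5) = 4.237
pH = pKa + log([A⁻]/[HA]) = 4.237 + log(1.5/0.34)
pH = 4.237 + (+0.645) = 4.88

pH = 4.88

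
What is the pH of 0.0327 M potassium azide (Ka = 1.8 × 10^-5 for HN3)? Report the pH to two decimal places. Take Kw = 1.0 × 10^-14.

pH = 8.63

N3- is the conjugate base of the weak acid HN3.
Kb = Kw/Ka = 1.0×10^-14 / 1.8 × 10^-5 = 5.56 × 10^-10
From the ICE table, Kb = [OH-]²/(0.0327 − [OH-]) = 5.56 × 10^-10.
Neglecting [OH-] in the denominator: [OH-] = √(5.56 × 10^-10 × 0.0327) = 4.26 × 10^-6 M
Check: 0.013% ionized — well under 5%, approximation valid.
pOH = −log(4.26 × 10^-6) = 5.37; pH = 14.00 − 5.37 = 8.63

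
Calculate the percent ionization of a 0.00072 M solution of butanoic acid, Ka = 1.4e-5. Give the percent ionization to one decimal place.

13.0%

CH3(CH2)2COOH ⇌ CH3(CH2)2COO- + H+; let x = [H+] at equilibrium.
Solve x² + 1.4e-05x − 1.01e-08 = 0 → x = 9.36 × 10^-5 M
% ionization = x/C₀ × 100% = 9.36 × 10^-5/0.00072 × 100% = 13.0%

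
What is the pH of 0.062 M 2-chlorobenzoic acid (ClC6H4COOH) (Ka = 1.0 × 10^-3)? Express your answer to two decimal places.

ClC6H4COOH ⇌ ClC6H4COO- + H+
From the ICE table, Ka = [H+]²/(0.062 − [H+]) = 1.0 × 10^-3.
Here C₀/Ka ≈ 62, so the small-[H+] approximation fails. Use the quadratic:
[H+] = [−0.001 + √(0.001² + 0.000248)]/2 = 7.39 × 10^-3 M
pH = −log(7.39 × 10^-3) = 2.13

pH = 2.13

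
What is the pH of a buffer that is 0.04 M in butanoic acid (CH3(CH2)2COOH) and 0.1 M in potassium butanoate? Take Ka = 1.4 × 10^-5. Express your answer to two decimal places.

pKa = −log(1.4 × 10^-5) = 4.854
Henderson–Hasselbalch: pH = pKa + log([CH3(CH2)2COO-]/[CH3(CH2)2COOH]) = 4.854 + log(0.1/0.04)
pH = 4.854 + (+0.398) = 5.25

pH = 5.25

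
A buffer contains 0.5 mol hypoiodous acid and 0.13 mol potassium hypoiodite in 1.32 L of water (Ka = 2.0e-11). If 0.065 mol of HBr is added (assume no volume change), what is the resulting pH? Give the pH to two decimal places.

Added H+ converts OI- to HOI: HOI → 0.565 mol, OI- → 0.065 mol.
pKa = −log(2.0 × 10^-11) = 10.699
Henderson–Hasselbalch with mole ratio 0.065/0.565: pH = 10.699 + (-0.939)

pH = 9.76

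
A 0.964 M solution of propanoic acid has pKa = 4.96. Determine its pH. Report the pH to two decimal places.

CH3CH2COOH ⇌ CH3CH2COO- + H+
Ka = 10^(−4.96) = 1.10 × 10^-5
Ka = x²/(0.964 − x) = 1.10 × 10^-5
Neglecting x in the denominator: x = √(1.10 × 10^-5 × 0.964) = 3.26 × 10^-3 M
Check: 0.34% ionized — well under 5%, approximation valid.
pH = −log[H+] = −log(3.26 × 10^-3) = 2.49

pH = 2.49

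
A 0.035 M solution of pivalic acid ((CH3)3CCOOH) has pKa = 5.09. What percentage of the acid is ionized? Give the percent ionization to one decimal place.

1.5%

(CH3)3CCOOH ⇌ (CH3)3CCOO- + H+; let x = [H+] at equilibrium.
Ka = 10^(−5.09) = 8.13 × 10^-6
x ≈ √(Ka·C₀) = √(8.13 × 10^-6 × 0.035) = 5.33 × 10^-4 M
% ionization = x/C₀ × 100% = 5.33 × 10^-4/0.035 × 100% = 1.5%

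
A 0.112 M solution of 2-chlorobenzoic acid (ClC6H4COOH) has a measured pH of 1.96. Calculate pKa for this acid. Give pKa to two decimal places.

[H+] = 10^(-1.96) = 1.10 × 10^-2 M
At equilibrium [HA] = 0.112 − 1.10 × 10^-2 = 1.01 × 10^-1 M
Ka = [H+][A-]/[HA] = (1.10 × 10^-2)² / 1.01 × 10^-1 = 1.20 × 10^-3
pKa = -log(1.20 × 10^-3) = 2.92

pKa = 2.92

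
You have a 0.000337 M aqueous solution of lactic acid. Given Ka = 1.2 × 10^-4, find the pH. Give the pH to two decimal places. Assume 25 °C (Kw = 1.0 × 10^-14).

CH3CH(OH)COOH ⇌ CH3CH(OH)COO- + H+
Let x = [H+] at equilibrium. Ka = x²/(0.000337 − x).
Here C₀/Ka ≈ 2.81, so the small-x approximation fails. Use the quadratic:
x = [−0.00012 + √(0.00012² + 1.62e-07)]/2 = 1.50 × 10^-4 M
pH = −log[H+] = −log(1.50 × 10^-4) = 3.82

pH = 3.82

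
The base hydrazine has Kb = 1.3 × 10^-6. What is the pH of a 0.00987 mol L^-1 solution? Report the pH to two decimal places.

pH = 10.05

N2H4 + H2O ⇌ N2H5+ + OH-
Let x = [OH-] at equilibrium. Kb = x²/(0.00987 − x).
Assume x ≪ 0.00987: x ≈ √(1.3 × 10^-6 × 0.00987) = 1.13 × 10^-4 M
(x/C₀ = 1.1% < 5%, so the approximation holds.)
pOH = −log(1.13 × 10^-4) = 3.95; pH = 14.00 − 3.95 = 10.05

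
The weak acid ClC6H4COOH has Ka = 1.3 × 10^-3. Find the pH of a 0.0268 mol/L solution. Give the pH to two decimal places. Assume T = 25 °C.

pH = 2.28

ClC6H4COOH ⇌ ClC6H4COO- + H+
From the ICE table, Ka = [H+]²/(0.0268 − [H+]) = 1.3 × 10^-3.
Here C₀/Ka ≈ 20.6, so the small-[H+] approximation fails. Use the quadratic:
[H+] = [−0.0013 + √(0.0013² + 0.000139)]/2 = 5.29 × 10^-3 M
pH = −log[H+] = −log(5.29 × 10^-3) = 2.28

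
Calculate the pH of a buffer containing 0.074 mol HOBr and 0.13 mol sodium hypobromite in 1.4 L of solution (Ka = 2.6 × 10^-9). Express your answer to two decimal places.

pKa = −log(2.6 × 10^-9) = 8.585
Henderson–Hasselbalch: pH = pKa + log([OBr-]/[HOBr]) = 8.585 + log(0.13/0.074)
pH = 8.585 + (+0.245) = 8.83

pH = 8.83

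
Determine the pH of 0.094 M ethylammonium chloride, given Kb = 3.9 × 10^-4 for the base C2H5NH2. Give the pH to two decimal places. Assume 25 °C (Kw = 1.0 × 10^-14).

pH = 5.81

C2H5NH3+ is the conjugate acid of the weak base C2H5NH2.
Ka = Kw/Kb = 1.0×10^-14 / 3.9 × 10^-4 = 2.56 × 10^-11
From the ICE table, Ka = [H+]²/(0.094 − [H+]) = 2.56 × 10^-11.
Neglecting [H+] in the denominator: [H+] = √(2.56 × 10^-11 × 0.094) = 1.55 × 10^-6 M
pH = −log(1.55 × 10^-6) = 5.81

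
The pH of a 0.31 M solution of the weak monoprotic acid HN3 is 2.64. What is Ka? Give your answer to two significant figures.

[H+] = 10^(-2.64) = 2.29 × 10^-3 M
At equilibrium [HA] = 0.31 − 2.29 × 10^-3 = 3.08 × 10^-1 M
Ka = [H+][A-]/[HA] = (2.29 × 10^-3)² / 3.08 × 10^-1 = 1.7 × 10^-5

Ka = 1.7 × 10^-5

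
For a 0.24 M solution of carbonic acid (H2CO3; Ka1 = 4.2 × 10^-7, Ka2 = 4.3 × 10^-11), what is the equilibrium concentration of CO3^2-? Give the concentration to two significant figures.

4.3 × 10^-11 M

First ionization gives [H+] ≈ [HCO3-] = 3.17 × 10^-4 M.
Second step: Ka2 = [H+][CO3^2-]/[HCO3-] ≈ [CO3^2-] (since [H+] ≈ [HCO3-]).
So [CO3^2-] ≈ Ka2.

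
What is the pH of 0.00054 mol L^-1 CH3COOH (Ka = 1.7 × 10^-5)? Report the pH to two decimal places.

CH3COOH ⇌ CH3COO- + H+
Let x = [H+] at equilibrium. Ka = x²/(0.00054 − x).
x is not negligible relative to C₀; solve x² + 1.7e-05·x − 9.18e-09 = 0.
x = (−Ka + √(Ka² + 4·Ka·C₀))/2 = 8.77 × 10^-5 M
pH = −log[H+] = −log(8.77 × 10^-5) = 4.06

pH = 4.06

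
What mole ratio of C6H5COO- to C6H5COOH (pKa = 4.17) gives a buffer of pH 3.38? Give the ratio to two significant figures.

ratio = 0.16

pH = pKa + log(r) ⇒ log(r) = 3.38 − 4.17 = -0.79
r = [C6H5COO-]/[C6H5COOH] = 10^(-0.79) = 0.162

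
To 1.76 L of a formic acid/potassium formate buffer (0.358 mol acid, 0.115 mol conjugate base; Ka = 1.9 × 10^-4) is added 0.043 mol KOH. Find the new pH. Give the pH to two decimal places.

After neutralization: n(HCOOH) = 0.315 mol, n(HCOO-) = 0.158 mol.
pKa = −log(1.9 × 10^-4) = 3.721
Henderson–Hasselbalch with mole ratio 0.158/0.315: pH = 3.721 + (-0.300)

pH = 3.42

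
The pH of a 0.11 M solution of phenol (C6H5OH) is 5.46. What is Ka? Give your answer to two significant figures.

[H+] = 10^(-5.46) = 3.47 × 10^-6 M
At equilibrium [HA] = 0.11 − 3.47 × 10^-6 = 1.10 × 10^-1 M
Ka = [H+][A-]/[HA] = (3.47 × 10^-6)² / 1.10 × 10^-1 = 1.1 × 10^-10

Ka = 1.1 × 10^-10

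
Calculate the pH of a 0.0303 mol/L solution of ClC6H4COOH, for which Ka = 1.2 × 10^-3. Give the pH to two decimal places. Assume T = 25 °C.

ClC6H4COOH ⇌ ClC6H4COO- + H+
Let x = [H+] at equilibrium. Ka = x²/(0.0303 − x).
x is not negligible relative to C₀; solve x² + 0.0012·x − 3.64e-05 = 0.
x = [−0.0012 + √(0.0012² + 0.000145)]/2 = 5.46 × 10^-3 M
pH = −log(5.46 × 10^-3) = 2.26

pH = 2.26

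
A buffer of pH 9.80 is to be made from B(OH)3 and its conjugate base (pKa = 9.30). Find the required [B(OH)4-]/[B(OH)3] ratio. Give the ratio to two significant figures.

ratio = 3.2

pH = pKa + log(r) ⇒ log(r) = 9.80 − 9.30 = +0.50
r = [B(OH)4-]/[B(OH)3] = 10^(+0.50) = 3.16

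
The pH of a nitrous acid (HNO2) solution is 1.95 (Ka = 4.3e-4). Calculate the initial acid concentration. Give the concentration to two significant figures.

[H+] = 10^(-1.95) = 1.12 × 10^-2 M = x
Ka = x²/(C₀ − x) ⇒ C₀ = x + x²/Ka
C₀ = 1.12 × 10^-2 + (1.12 × 10^-2)²/(4.3 × 10^-4) = 3.03 × 10^-1 M

C₀ = 3.0 × 10^-1 M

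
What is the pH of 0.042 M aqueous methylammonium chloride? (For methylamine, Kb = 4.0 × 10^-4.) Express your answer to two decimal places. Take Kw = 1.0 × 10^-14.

pH = 5.99

CH3NH3+ is the conjugate acid of the weak base CH3NH2.
Ka = Kw/Kb = 1.0×10^-14 / 4.0 × 10^-4 = 2.50 × 10^-11
Let x = [H+] at equilibrium. Ka = x²/(0.042 − x).
Since Ka ≪ C₀, x ≈ √(Ka·C₀) = 1.02 × 10^-6 M.
(x/C₀ = 0.0024% < 5%, so the approximation holds.)
pH = −log[H+] = −log(1.02 × 10^-6) = 5.99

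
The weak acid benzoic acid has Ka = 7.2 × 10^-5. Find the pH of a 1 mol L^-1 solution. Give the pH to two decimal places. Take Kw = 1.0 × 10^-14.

C6H5COOH ⇌ C6H5COO- + H+
From the ICE table, Ka = [H+]²/(1 − [H+]) = 7.2 × 10^-5.
Assume [H+] ≪ 1: [H+] ≈ √(7.2 × 10^-5 × 1) = 8.49 × 10^-3 M
([H+]/C₀ = 0.85% < 5%, so the approximation holds.)
pH = −log(8.49 × 10^-3) = 2.07

pH = 2.07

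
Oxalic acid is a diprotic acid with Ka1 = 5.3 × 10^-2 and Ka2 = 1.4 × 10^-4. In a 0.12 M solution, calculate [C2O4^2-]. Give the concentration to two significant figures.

First ionization gives [H+] ≈ [HC2O4-] = 5.75 × 10^-2 M.
Second step: Ka2 = [H+][C2O4^2-]/[HC2O4-] ≈ [C2O4^2-] (since [H+] ≈ [HC2O4-]).
So [C2O4^2-] ≈ Ka2.

1.4 × 10^-4 M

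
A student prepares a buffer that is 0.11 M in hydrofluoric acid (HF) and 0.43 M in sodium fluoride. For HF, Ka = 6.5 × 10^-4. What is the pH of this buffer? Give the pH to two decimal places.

pH = 3.78

pKa = −log(6.5 × 10^-4) = 3.187
Henderson–Hasselbalch: pH = pKa + log([F-]/[HF]) = 3.187 + log(0.43/0.11)
pH = 3.187 + (+0.592) = 3.78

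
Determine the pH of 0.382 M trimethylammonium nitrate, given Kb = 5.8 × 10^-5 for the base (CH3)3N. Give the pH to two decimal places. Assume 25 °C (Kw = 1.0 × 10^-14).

(CH3)3NH+ is the conjugate acid of the weak base (CH3)3N.
Ka = Kw/Kb = 1.0×10^-14 / 5.8 × 10^-5 = 1.72 × 10^-10
Ka = [H+]²/(0.382 − [H+]) = 1.72 × 10^-10
Since Ka ≪ C₀, [H+] ≈ √(Ka·C₀) = 8.11 × 10^-6 M.
Check: 0.0021% ionized — well under 5%, approximation valid.
pH = −log(8.11 × 10^-6) = 5.09

pH = 5.09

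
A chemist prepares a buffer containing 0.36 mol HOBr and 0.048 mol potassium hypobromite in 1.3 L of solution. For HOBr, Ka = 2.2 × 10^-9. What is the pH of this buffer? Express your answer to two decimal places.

pKa = −log(2.2 × 10^-9) = 8.658
Henderson–Hasselbalch: pH = pKa + log([OBr-]/[HOBr]) = 8.658 + log(0.048/0.36)
pH = 8.658 + (-0.875) = 7.78

pH = 7.78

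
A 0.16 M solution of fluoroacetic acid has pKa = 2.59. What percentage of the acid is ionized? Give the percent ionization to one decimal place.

11.9%

FCH2COOH ⇌ FCH2COO- + H+; let x = [H+] at equilibrium.
Ka = 10^(−2.59) = 2.57 × 10^-3
Solve x² + 0.00257x − 0.000411 = 0 → x = 1.90 × 10^-2 M
% ionization = x/C₀ × 100% = 1.90 × 10^-2/0.16 × 100% = 11.9%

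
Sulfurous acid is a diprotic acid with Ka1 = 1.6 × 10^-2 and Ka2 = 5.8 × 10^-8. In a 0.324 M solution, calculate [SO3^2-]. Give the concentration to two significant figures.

First ionization gives [H+] ≈ [HSO3-] = 6.44 × 10^-2 M.
Second step: Ka2 = [H+][SO3^2-]/[HSO3-] ≈ [SO3^2-] (since [H+] ≈ [HSO3-]).
So [SO3^2-] ≈ Ka2.

5.8 × 10^-8 M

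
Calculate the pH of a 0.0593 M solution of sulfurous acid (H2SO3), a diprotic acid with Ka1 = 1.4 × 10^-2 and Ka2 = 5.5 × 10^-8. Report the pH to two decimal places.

pH = 1.64

Ka1 ≫ Ka2, so treat the first dissociation as the only significant source of H+.
Ka1 = x²/(0.0593 − x) = 1.4 × 10^-2
Solving the quadratic: x = (−Ka1 + √(Ka1² + 4·Ka1·C₀))/2 = 2.27 × 10^-2 M
pH = −log(2.27 × 10^-2) = 1.64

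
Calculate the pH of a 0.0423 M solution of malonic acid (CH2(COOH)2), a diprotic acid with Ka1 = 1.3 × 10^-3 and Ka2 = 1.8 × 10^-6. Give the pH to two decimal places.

pH = 2.17

Since Ka1 ≫ Ka2, the first ionization dominates [H+].
Ka1 = x²/(0.0423 − x) = 1.3 × 10^-3
Solving the quadratic: x = (−Ka1 + √(Ka1² + 4·Ka1·C₀))/2 = 6.79 × 10^-3 M
pH = −log(6.79 × 10^-3) = 2.17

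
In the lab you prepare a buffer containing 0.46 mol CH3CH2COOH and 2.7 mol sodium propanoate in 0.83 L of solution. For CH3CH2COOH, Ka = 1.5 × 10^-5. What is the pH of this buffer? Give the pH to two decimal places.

pH = 5.59

pKa = −log(1.5 × 10^-5) = 4.824
pH = pKa + log([A⁻]/[HA]) = 4.824 + log(2.7/0.46)
pH = 4.824 + (+0.769) = 5.59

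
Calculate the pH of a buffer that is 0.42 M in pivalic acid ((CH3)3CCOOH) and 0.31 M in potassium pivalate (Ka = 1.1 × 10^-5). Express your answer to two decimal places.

pKa = −log(1.1 × 10^-5) = 4.959
Henderson–Hasselbalch: pH = pKa + log([(CH3)3CCOO-]/[(CH3)3CCOOH]) = 4.959 + log(0.31/0.42)
pH = 4.959 + (-0.132) = 4.83

pH = 4.83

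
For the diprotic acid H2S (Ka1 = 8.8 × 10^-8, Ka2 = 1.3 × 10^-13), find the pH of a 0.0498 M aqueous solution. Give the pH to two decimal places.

Ka1 ≫ Ka2, so treat the first dissociation as the only significant source of H+.
Ka1 = x²/(0.0498 − x) = 8.8 × 10^-8
x ≈ √(8.8 × 10^-8 × 0.0498) = 6.62 × 10^-5 M
pH = −log(6.62 × 10^-5) = 4.18

pH = 4.18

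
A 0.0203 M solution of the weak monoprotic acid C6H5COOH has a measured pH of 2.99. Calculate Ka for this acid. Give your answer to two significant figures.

Ka = 5.4 × 10^-5

[H+] = 10^(-2.99) = 1.02 × 10^-3 M
At equilibrium [HA] = 0.0203 − 1.02 × 10^-3 = 1.93 × 10^-2 M
Ka = [H+][A-]/[HA] = (1.02 × 10^-3)² / 1.93 × 10^-2 = 5.4 × 10^-5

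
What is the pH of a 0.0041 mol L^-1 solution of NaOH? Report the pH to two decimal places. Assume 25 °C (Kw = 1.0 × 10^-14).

NaOH is a strong base; [OH-] = 0.0041 M.
pOH = -log(0.0041) = 2.39
pH = 14.00 - 2.39 = 11.61

pH = 11.61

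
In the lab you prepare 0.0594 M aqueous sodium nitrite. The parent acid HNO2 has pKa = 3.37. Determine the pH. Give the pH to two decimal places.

pH = 8.07

NO2- is the conjugate base of the weak acid HNO2.
Ka = 10^(−3.37) = 4.27 × 10^-4
Kb = Kw/Ka = 1.0×10^-14 / 4.27 × 10^-4 = 2.34 × 10^-11
From the ICE table, Kb = x²/(0.0594 − x) = 2.34 × 10^-11.
Assume x ≪ 0.0594: x ≈ √(2.34 × 10^-11 × 0.0594) = 1.18 × 10^-6 M
(x/C₀ = 0.002% < 5%, so the approximation holds.)
pOH = −log(1.18 × 10^-6) = 5.93; pH = 14.00 − 5.93 = 8.07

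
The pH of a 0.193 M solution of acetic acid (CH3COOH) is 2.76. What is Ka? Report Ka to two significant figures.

[H+] = 10^(-2.76) = 1.74 × 10^-3 M
At equilibrium [HA] = 0.193 − 1.74 × 10^-3 = 1.91 × 10^-1 M
Ka = [H+][A-]/[HA] = (1.74 × 10^-3)² / 1.91 × 10^-1 = 1.6 × 10^-5

Ka = 1.6 × 10^-5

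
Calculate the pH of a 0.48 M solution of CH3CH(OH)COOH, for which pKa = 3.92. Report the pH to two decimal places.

pH = 2.12

CH3CH(OH)COOH ⇌ CH3CH(OH)COO- + H+
Ka = 10^(−3.92) = 1.20 × 10^-4
Ka = [H+]²/(0.48 − [H+]) = 1.20 × 10^-4
Since Ka ≪ C₀, [H+] ≈ √(Ka·C₀) = 7.59 × 10^-3 M.
pH = −log(7.59 × 10^-3) = 2.12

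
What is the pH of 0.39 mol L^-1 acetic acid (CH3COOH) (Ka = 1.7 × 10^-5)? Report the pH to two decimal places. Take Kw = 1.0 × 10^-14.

pH = 2.59

CH3COOH ⇌ CH3COO- + H+
Ka = x²/(0.39 − x) = 1.7 × 10^-5
Since Ka ≪ C₀, x ≈ √(Ka·C₀) = 2.57 × 10^-3 M.
pH = −log(2.57 × 10^-3) = 2.59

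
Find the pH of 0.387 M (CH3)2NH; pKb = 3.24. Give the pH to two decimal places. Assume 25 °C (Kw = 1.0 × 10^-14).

pH = 12.17

(CH3)2NH + H2O ⇌ (CH3)2NH2+ + OH-
Kb = 10^(−3.24) = 5.75 × 10^-4
Kb = x²/(0.387 − x) = 5.75 × 10^-4
Assume x ≪ 0.387: x ≈ √(5.75 × 10^-4 × 0.387) = 1.49 × 10^-2 M
pOH = −log(1.49 × 10^-2) = 1.83; pH = 14.00 − 1.83 = 12.17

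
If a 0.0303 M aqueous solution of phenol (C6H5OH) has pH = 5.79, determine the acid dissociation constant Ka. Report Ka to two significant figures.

Ka = 8.7 × 10^-11

[H+] = 10^(-5.79) = 1.62 × 10^-6 M
At equilibrium [HA] = 0.0303 − 1.62 × 10^-6 = 3.03 × 10^-2 M
Ka = [H+][A-]/[HA] = (1.62 × 10^-6)² / 3.03 × 10^-2 = 8.7 × 10^-11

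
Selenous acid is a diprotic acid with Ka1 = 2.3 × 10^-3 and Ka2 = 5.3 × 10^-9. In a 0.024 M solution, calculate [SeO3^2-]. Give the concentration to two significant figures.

5.3 × 10^-9 M

First ionization gives [H+] ≈ [HSeO3-] = 6.37 × 10^-3 M.
Second step: Ka2 = [H+][SeO3^2-]/[HSeO3-] ≈ [SeO3^2-] (since [H+] ≈ [HSeO3-]).
So [SeO3^2-] ≈ Ka2.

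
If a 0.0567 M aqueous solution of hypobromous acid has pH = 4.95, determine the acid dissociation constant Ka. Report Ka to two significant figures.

Ka = 2.2 × 10^-9

[H+] = 10^(-4.95) = 1.12 × 10^-5 M
At equilibrium [HA] = 0.0567 − 1.12 × 10^-5 = 5.67 × 10^-2 M
Ka = [H+][A-]/[HA] = (1.12 × 10^-5)² / 5.67 × 10^-2 = 2.2 × 10^-9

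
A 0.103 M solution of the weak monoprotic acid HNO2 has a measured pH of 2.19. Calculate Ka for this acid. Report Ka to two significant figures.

[H+] = 10^(-2.19) = 6.46 × 10^-3 M
At equilibrium [HA] = 0.103 − 6.46 × 10^-3 = 9.65 × 10^-2 M
Ka = [H+][A-]/[HA] = (6.46 × 10^-3)² / 9.65 × 10^-2 = 4.3 × 10^-4

Ka = 4.3 × 10^-4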